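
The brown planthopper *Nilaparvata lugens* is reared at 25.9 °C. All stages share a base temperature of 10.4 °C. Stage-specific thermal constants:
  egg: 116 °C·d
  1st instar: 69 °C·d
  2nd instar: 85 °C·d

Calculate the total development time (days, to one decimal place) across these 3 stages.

Daily accumulation at 25.9 °C = 25.9 − 10.4 = 15.5 DD/day.
Total K = 116 + 69 + 85 = 270 DD.
Total duration = 270 / 15.5 = 17.419 ≈ 17.4 days.

17.4 days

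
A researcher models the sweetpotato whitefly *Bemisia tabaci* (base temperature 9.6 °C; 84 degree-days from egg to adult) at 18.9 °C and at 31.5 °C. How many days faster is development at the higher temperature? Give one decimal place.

5.2 days

At 18.9 °C: 84 / (18.9 − 9.6) = 84 / 9.3 = 9.032 d.
At 31.5 °C: 84 / (31.5 − 9.6) = 84 / 21.9 = 3.836 d.
Difference = |9.032 − 3.836| = 5.197 ≈ 5.2 days.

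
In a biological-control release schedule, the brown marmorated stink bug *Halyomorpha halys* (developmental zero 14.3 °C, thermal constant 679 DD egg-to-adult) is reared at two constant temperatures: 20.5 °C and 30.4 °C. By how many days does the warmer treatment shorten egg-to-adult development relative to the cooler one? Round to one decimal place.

At 20.5 °C: 679 / (20.5 − 14.3) = 679 / 6.2 = 109.516 d.
At 30.4 °C: 679 / (30.4 − 14.3) = 679 / 16.1 = 42.174 d.
Difference = |109.516 − 42.174| = 67.342 ≈ 67.3 days.

67.3 days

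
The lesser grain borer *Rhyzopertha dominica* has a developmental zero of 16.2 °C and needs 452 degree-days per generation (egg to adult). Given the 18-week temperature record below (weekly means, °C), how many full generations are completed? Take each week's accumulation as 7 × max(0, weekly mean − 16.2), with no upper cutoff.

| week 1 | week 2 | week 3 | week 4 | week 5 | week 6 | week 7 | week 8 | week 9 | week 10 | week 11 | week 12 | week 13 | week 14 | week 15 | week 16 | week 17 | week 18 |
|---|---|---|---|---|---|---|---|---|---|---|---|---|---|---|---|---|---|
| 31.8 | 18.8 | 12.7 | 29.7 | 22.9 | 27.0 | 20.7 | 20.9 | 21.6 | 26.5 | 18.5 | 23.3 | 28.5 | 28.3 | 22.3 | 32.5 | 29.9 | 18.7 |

2 generations

Weekly DD (7 × max(0, T̄ − 16.2)): 109.2, 18.2, 0.0, 94.5, 46.9, 75.6, 31.5, 32.9, 37.8, 72.1, 16.1, 49.7, 86.1, 84.7, 42.7, 114.1, 95.9, 17.5.
Season total = 1025.5 DD.
Complete generations = ⌊1025.5 / 452⌋ = 2.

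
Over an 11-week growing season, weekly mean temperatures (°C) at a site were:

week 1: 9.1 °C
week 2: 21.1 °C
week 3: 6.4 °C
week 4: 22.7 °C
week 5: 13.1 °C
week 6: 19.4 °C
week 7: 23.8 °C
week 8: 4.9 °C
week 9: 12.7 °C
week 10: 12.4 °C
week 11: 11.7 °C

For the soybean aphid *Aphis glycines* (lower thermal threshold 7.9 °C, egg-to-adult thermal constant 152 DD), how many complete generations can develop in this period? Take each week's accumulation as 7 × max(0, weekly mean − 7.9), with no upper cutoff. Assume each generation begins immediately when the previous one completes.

3 generations

Weekly DD (7 × max(0, T̄ − 7.9)): 8.4, 92.4, 0.0, 103.6, 36.4, 80.5, 111.3, 0.0, 33.6, 31.5, 26.6.
Season total = 524.3 DD.
Complete generations = ⌊524.3 / 152⌋ = 3.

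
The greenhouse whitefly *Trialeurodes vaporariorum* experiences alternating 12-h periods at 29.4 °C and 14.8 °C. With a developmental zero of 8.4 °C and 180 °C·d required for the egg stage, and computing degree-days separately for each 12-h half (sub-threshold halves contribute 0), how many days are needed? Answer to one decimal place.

Day half: max(0, 29.4 − 8.4) × 0.5 = 21.0 × 0.5 = 10.50 DD.
Night half: max(0, 14.8 − 8.4) × 0.5 = 6.4 × 0.5 = 3.20 DD.
Per 24 h: 13.70 DD/day.
Duration = 180 / 13.70 = 13.139 ≈ 13.1 days.

13.1 days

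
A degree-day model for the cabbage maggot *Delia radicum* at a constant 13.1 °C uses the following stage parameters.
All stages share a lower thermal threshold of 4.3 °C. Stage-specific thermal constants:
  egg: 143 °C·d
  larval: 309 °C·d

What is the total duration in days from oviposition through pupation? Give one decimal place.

51.4 days

Daily accumulation at 13.1 °C = 13.1 − 4.3 = 8.8 DD/day.
Total K = 143 + 309 = 452 DD.
Total duration = 452 / 8.8 = 51.364 ≈ 51.4 days.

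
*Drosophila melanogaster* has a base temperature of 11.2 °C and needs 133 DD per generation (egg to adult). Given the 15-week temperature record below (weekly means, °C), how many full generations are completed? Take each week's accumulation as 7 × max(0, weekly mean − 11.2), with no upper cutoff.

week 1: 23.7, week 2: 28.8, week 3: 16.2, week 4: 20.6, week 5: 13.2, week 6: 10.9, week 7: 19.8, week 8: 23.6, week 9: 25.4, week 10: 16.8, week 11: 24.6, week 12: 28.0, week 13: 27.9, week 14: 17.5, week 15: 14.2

7 generations

Weekly DD (7 × max(0, T̄ − 11.2)): 87.5, 123.2, 35.0, 65.8, 14.0, 0.0, 60.2, 86.8, 99.4, 39.2, 93.8, 117.6, 116.9, 44.1, 21.0.
Season total = 1004.5 DD.
Complete generations = ⌊1004.5 / 133⌋ = 7.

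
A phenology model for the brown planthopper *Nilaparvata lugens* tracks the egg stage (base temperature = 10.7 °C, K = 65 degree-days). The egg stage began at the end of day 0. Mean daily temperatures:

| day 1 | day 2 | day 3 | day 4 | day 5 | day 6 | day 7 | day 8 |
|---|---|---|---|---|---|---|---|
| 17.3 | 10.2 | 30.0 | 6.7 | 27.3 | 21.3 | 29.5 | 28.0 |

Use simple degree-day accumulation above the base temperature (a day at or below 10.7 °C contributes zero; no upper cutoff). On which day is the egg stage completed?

day 7

Daily DD above 10.7 °C: 6.6, 0.0, 19.3, 0.0, 16.6, 10.6, 18.8, 17.3.
Cumulative: 6.6, 6.6, 25.9, 25.9, 42.5, 53.1, 71.9, 89.2.
The total first reaches 65 DD on day 7.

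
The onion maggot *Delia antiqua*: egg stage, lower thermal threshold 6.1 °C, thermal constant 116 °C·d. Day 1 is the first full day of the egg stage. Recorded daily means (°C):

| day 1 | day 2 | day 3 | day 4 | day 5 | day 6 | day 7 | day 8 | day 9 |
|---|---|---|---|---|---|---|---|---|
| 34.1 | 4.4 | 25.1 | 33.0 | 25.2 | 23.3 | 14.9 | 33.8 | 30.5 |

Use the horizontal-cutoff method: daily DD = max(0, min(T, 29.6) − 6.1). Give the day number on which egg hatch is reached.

Daily DD above 6.1 °C (capped at 23.5): 23.5, 0.0, 19.0, 23.5, 19.1, 17.2, 8.8, 23.5, 23.5.
Cumulative: 23.5, 23.5, 42.5, 66.0, 85.1, 102.3, 111.1, 134.6, 158.1.
The total first reaches 116 DD on day 8.

day 8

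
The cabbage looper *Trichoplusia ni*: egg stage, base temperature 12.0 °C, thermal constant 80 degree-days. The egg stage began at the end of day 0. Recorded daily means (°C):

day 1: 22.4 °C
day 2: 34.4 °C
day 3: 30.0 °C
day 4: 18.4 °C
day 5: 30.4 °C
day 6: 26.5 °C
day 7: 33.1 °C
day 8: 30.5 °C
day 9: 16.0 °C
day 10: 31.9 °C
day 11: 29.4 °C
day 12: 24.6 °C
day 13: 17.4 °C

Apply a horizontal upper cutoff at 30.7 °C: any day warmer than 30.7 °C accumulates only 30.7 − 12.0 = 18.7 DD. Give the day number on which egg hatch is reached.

Daily DD above 12.0 °C (capped at 18.7): 10.4, 18.7, 18.0, 6.4, 18.4, 14.5, 18.7, 18.5, 4.0, 18.7, 17.4, 12.6, 5.4.
Cumulative: 10.4, 29.1, 47.1, 53.5, 71.9, 86.4, 105.1, 123.6, 127.6, 146.3, 163.7, 176.3, 181.7.
The total first reaches 80 DD on day 6.

day 6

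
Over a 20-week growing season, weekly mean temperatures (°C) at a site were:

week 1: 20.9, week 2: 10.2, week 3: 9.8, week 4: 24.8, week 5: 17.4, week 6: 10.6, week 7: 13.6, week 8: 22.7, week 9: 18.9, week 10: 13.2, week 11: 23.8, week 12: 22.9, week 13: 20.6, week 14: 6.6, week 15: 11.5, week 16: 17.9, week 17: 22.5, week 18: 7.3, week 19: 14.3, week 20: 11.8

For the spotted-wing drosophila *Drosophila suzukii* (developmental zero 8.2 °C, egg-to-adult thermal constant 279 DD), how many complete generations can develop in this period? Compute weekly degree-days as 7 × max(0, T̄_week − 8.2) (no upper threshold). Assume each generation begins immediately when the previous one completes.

4 generations

Weekly DD (7 × max(0, T̄ − 8.2)): 88.9, 14.0, 11.2, 116.2, 64.4, 16.8, 37.8, 101.5, 74.9, 35.0, 109.2, 102.9, 86.8, 0.0, 23.1, 67.9, 100.1, 0.0, 42.7, 25.2.
Season total = 1118.6 DD.
Complete generations = ⌊1118.6 / 279⌋ = 4.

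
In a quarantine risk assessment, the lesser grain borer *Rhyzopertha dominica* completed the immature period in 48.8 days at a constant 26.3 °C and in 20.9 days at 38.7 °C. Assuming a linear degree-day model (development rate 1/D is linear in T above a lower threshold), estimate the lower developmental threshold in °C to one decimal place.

17.0 °C

Equal thermal constants: D₁(T₁ − T_b) = D₂(T₂ − T_b).
48.8·(26.3 − T_b) = 20.9·(38.7 − T_b)
T_b = (48.8·26.3 − 20.9·38.7) / (48.8 − 20.9) = 474.61 / 27.9 = 17.011 °C ≈ 17.0 °C.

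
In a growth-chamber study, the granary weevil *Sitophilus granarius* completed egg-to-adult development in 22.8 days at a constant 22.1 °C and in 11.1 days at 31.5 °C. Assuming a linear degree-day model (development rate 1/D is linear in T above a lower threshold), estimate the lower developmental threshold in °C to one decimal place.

13.2 °C

Equal thermal constants: D₁(T₁ − T_b) = D₂(T₂ − T_b).
22.8·(22.1 − T_b) = 11.1·(31.5 − T_b)
T_b = (22.8·22.1 − 11.1·31.5) / (22.8 − 11.1) = 154.23 / 11.7 = 13.182 °C ≈ 13.2 °C.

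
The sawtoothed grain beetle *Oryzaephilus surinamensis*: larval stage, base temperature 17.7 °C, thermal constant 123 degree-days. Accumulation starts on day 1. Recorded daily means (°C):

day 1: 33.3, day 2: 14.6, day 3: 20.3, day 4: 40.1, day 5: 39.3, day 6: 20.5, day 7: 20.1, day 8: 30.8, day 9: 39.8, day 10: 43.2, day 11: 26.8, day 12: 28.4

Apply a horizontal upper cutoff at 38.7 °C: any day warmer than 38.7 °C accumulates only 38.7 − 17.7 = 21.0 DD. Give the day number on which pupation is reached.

day 11

Daily DD above 17.7 °C (capped at 21.0): 15.6, 0.0, 2.6, 21.0, 21.0, 2.8, 2.4, 13.1, 21.0, 21.0, 9.1, 10.7.
Cumulative: 15.6, 15.6, 18.2, 39.2, 60.2, 63.0, 65.4, 78.5, 99.5, 120.5, 129.6, 140.3.
The total first reaches 123 DD on day 11.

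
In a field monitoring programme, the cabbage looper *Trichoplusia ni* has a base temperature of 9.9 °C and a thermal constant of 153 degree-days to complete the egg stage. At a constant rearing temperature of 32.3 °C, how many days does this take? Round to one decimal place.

6.8 days

Daily accumulation = 32.3 − 9.9 = 22.4 DD/day.
Duration = 153 / 22.4 = 6.830 ≈ 6.8 days.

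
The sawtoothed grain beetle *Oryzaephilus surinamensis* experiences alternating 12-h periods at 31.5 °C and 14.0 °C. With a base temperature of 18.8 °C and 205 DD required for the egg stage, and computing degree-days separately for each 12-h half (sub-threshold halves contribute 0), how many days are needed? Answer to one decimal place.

32.3 days

Day half: max(0, 31.5 − 18.8) × 0.5 = 12.7 × 0.5 = 6.35 DD.
Night half: max(0, 14.0 − 18.8) × 0.5 = 0.0 × 0.5 = 0.00 DD.
Per 24 h: 6.35 DD/day.
Duration = 205 / 6.35 = 32.283 ≈ 32.3 days.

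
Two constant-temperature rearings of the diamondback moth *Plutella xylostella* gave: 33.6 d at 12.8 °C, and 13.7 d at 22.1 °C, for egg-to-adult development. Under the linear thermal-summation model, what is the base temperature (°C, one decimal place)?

Equal thermal constants: D₁(T₁ − T_b) = D₂(T₂ − T_b).
33.6·(12.8 − T_b) = 13.7·(22.1 − T_b)
T_b = (33.6·12.8 − 13.7·22.1) / (33.6 − 13.7) = 127.31 / 19.9 = 6.397 °C ≈ 6.4 °C.

6.4 °C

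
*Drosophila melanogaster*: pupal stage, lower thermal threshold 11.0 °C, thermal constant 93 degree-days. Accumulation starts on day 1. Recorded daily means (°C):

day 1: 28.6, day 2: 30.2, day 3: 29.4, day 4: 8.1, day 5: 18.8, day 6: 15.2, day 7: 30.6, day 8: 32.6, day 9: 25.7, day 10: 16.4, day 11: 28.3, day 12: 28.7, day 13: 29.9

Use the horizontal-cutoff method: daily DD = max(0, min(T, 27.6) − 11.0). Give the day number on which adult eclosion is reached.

Daily DD above 11.0 °C (capped at 16.6): 16.6, 16.6, 16.6, 0.0, 7.8, 4.2, 16.6, 16.6, 14.7, 5.4, 16.6, 16.6, 16.6.
Cumulative: 16.6, 33.2, 49.8, 49.8, 57.6, 61.8, 78.4, 95.0, 109.7, 115.1, 131.7, 148.3, 164.9.
The total first reaches 93 DD on day 8.

day 8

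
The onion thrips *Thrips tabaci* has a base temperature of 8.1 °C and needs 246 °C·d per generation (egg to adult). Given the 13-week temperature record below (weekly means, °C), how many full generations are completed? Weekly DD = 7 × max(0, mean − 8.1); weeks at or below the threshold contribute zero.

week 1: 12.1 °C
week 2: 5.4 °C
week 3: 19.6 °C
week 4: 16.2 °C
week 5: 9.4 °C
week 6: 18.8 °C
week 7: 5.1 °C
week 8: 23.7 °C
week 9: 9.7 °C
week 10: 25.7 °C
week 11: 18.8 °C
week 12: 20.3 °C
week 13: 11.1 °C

2 generations

Weekly DD (7 × max(0, T̄ − 8.1)): 28.0, 0.0, 80.5, 56.7, 9.1, 74.9, 0.0, 109.2, 11.2, 123.2, 74.9, 85.4, 21.0.
Season total = 674.1 DD.
Complete generations = ⌊674.1 / 246⌋ = 2.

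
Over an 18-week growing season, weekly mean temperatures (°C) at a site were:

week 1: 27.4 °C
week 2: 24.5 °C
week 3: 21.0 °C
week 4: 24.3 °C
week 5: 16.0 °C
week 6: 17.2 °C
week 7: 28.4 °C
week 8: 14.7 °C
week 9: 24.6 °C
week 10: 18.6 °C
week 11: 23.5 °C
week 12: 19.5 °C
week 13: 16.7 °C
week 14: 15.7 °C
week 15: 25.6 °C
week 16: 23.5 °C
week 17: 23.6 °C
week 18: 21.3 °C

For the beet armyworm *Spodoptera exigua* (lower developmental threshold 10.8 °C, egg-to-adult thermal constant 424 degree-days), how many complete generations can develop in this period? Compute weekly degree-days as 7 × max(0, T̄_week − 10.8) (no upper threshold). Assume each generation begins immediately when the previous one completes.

Weekly DD (7 × max(0, T̄ − 10.8)): 116.2, 95.9, 71.4, 94.5, 36.4, 44.8, 123.2, 27.3, 96.6, 54.6, 88.9, 60.9, 41.3, 34.3, 103.6, 88.9, 89.6, 73.5.
Season total = 1341.9 DD.
Complete generations = ⌊1341.9 / 424⌋ = 3.

3 generations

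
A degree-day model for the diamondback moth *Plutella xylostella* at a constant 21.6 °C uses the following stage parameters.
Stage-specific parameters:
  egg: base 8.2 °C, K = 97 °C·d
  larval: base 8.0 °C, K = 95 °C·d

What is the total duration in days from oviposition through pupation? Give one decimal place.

egg: 97 / (21.6 − 8.2) = 97 / 13.4 = 7.239 d.
larval: 95 / (21.6 − 8.0) = 95 / 13.6 = 6.985 d.
Sum = 14.224 ≈ 14.2 days.

14.2 days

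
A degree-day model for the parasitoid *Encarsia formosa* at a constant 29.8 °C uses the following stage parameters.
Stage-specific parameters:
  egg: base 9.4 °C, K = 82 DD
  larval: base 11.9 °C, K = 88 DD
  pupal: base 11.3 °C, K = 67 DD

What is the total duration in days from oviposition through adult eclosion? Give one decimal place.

egg: 82 / (29.8 − 9.4) = 82 / 20.4 = 4.020 d.
larval: 88 / (29.8 − 11.9) = 88 / 17.9 = 4.916 d.
pupal: 67 / (29.8 − 11.3) = 67 / 18.5 = 3.622 d.
Sum = 12.557 ≈ 12.6 days.

12.6 days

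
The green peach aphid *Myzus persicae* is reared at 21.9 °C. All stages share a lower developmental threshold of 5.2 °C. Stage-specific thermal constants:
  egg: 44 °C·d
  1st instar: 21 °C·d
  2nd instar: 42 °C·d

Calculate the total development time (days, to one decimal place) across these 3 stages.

6.4 days

Daily accumulation at 21.9 °C = 21.9 − 5.2 = 16.7 DD/day.
Total K = 44 + 21 + 42 = 107 DD.
Total duration = 107 / 16.7 = 6.407 ≈ 6.4 days.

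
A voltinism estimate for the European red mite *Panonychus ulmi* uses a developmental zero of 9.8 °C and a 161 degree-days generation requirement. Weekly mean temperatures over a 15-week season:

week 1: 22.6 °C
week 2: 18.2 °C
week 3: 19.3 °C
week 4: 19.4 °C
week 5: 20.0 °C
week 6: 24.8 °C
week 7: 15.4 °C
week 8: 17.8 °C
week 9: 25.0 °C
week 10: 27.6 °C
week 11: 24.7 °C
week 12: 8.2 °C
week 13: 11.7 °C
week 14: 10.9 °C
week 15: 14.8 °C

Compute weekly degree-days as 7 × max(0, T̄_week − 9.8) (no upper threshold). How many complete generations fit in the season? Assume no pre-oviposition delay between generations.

5 generations

Weekly DD (7 × max(0, T̄ − 9.8)): 89.6, 58.8, 66.5, 67.2, 71.4, 105.0, 39.2, 56.0, 106.4, 124.6, 104.3, 0.0, 13.3, 7.7, 35.0.
Season total = 945.0 DD.
Complete generations = ⌊945.0 / 161⌋ = 5.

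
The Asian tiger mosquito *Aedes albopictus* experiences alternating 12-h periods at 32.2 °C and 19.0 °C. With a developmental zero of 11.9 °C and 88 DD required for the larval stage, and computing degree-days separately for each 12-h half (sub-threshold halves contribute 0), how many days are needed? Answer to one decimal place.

Day half: max(0, 32.2 − 11.9) × 0.5 = 20.3 × 0.5 = 10.15 DD.
Night half: max(0, 19.0 − 11.9) × 0.5 = 7.1 × 0.5 = 3.55 DD.
Per 24 h: 13.70 DD/day.
Duration = 88 / 13.70 = 6.423 ≈ 6.4 days.

6.4 days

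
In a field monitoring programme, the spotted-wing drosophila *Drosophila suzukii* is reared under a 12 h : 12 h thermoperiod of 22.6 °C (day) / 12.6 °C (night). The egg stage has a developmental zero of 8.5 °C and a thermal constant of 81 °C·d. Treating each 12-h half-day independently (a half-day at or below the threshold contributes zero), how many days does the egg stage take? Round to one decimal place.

Day half: max(0, 22.6 − 8.5) × 0.5 = 14.1 × 0.5 = 7.05 DD.
Night half: max(0, 12.6 − 8.5) × 0.5 = 4.1 × 0.5 = 2.05 DD.
Per 24 h: 9.10 DD/day.
Duration = 81 / 9.10 = 8.901 ≈ 8.9 days.

8.9 days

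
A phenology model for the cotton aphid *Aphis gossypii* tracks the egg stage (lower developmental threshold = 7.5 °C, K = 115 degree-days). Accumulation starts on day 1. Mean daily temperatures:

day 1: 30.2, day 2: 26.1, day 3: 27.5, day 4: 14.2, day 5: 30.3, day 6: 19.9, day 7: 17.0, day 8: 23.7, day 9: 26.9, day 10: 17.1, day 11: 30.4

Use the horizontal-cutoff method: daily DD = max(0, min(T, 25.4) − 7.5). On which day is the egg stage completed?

Daily DD above 7.5 °C (capped at 17.9): 17.9, 17.9, 17.9, 6.7, 17.9, 12.4, 9.5, 16.2, 17.9, 9.6, 17.9.
Cumulative: 17.9, 35.8, 53.7, 60.4, 78.3, 90.7, 100.2, 116.4, 134.3, 143.9, 161.8.
The total first reaches 115 DD on day 8.

day 8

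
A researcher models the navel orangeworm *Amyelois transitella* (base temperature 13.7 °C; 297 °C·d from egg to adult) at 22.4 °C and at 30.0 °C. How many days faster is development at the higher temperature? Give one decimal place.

15.9 days

At 22.4 °C: 297 / (22.4 − 13.7) = 297 / 8.7 = 34.138 d.
At 30.0 °C: 297 / (30.0 − 13.7) = 297 / 16.3 = 18.221 d.
Difference = |34.138 − 18.221| = 15.917 ≈ 15.9 days.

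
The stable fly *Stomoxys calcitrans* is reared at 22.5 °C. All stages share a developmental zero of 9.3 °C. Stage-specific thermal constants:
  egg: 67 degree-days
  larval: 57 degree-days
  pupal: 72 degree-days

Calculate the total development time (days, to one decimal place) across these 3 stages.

14.8 days

Daily accumulation at 22.5 °C = 22.5 − 9.3 = 13.2 DD/day.
Total K = 67 + 57 + 72 = 196 DD.
Total duration = 196 / 13.2 = 14.848 ≈ 14.8 days.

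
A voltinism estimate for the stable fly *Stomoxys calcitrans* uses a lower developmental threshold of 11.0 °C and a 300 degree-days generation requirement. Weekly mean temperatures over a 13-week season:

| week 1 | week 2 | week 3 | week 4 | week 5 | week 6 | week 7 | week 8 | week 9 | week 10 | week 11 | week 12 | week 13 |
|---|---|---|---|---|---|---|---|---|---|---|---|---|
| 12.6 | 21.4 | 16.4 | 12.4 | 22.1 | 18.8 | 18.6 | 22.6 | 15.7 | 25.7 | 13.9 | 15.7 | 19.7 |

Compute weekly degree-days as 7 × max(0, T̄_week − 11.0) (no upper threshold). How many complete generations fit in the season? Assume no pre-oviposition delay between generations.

Weekly DD (7 × max(0, T̄ − 11.0)): 11.2, 72.8, 37.8, 9.8, 77.7, 54.6, 53.2, 81.2, 32.9, 102.9, 20.3, 32.9, 60.9.
Season total = 648.2 DD.
Complete generations = ⌊648.2 / 300⌋ = 2.

2 generations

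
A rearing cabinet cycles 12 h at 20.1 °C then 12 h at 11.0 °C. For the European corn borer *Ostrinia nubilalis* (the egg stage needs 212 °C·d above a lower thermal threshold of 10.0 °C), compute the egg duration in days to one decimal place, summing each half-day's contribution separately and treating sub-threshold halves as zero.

38.2 days

Day half: max(0, 20.1 − 10.0) × 0.5 = 10.1 × 0.5 = 5.05 DD.
Night half: max(0, 11.0 − 10.0) × 0.5 = 1.0 × 0.5 = 0.50 DD.
Per 24 h: 5.55 DD/day.
Duration = 212 / 5.55 = 38.198 ≈ 38.2 days.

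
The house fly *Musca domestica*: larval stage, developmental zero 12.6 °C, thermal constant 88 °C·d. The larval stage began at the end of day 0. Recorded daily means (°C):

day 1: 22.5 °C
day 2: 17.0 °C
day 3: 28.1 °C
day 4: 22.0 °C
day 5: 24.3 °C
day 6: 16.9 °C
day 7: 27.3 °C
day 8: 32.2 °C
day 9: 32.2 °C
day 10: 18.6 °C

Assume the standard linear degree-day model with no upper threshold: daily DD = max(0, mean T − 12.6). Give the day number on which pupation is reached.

Daily DD above 12.6 °C: 9.9, 4.4, 15.5, 9.4, 11.7, 4.3, 14.7, 19.6, 19.6, 6.0.
Cumulative: 9.9, 14.3, 29.8, 39.2, 50.9, 55.2, 69.9, 89.5, 109.1, 115.1.
The total first reaches 88 DD on day 8.

day 8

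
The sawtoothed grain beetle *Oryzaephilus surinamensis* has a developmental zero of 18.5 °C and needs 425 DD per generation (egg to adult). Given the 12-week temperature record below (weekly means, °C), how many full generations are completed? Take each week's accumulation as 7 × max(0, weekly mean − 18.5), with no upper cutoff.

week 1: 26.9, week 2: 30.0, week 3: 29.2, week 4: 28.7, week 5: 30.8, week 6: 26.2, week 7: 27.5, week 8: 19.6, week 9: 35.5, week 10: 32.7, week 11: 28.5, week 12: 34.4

2 generations

Weekly DD (7 × max(0, T̄ − 18.5)): 58.8, 80.5, 74.9, 71.4, 86.1, 53.9, 63.0, 7.7, 119.0, 99.4, 70.0, 111.3.
Season total = 896.0 DD.
Complete generations = ⌊896.0 / 425⌋ = 2.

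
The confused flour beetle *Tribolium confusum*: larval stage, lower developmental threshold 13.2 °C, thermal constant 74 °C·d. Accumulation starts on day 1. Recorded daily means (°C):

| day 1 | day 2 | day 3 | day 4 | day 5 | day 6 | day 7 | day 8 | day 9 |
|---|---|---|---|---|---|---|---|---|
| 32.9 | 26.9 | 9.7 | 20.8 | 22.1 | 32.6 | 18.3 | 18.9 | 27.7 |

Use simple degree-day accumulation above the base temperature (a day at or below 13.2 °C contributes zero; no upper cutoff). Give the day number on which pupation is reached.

day 7

Daily DD above 13.2 °C: 19.7, 13.7, 0.0, 7.6, 8.9, 19.4, 5.1, 5.7, 14.5.
Cumulative: 19.7, 33.4, 33.4, 41.0, 49.9, 69.3, 74.4, 80.1, 94.6.
The total first reaches 74 DD on day 7.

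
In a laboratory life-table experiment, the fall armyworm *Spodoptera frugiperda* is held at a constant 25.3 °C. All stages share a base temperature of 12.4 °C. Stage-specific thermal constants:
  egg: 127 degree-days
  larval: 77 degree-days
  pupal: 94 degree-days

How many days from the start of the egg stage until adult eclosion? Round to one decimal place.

23.1 days

Daily accumulation at 25.3 °C = 25.3 − 12.4 = 12.9 DD/day.
Total K = 127 + 77 + 94 = 298 DD.
Total duration = 298 / 12.9 = 23.101 ≈ 23.1 days.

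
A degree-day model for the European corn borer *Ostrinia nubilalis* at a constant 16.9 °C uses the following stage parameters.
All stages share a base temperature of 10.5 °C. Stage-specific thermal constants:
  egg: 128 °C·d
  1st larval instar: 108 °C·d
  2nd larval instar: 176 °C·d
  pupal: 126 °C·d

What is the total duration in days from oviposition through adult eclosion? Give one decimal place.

Daily accumulation at 16.9 °C = 16.9 − 10.5 = 6.4 DD/day.
Total K = 128 + 108 + 176 + 126 = 538 DD.
Total duration = 538 / 6.4 = 84.063 ≈ 84.1 days.

84.1 days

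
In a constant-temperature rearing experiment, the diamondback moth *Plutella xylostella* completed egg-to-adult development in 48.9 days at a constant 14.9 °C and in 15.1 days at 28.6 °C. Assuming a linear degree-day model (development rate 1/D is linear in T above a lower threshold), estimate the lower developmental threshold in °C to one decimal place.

8.8 °C

Under the model K = D·(T − T_b), so D₁·(T₁ − T_b) = D₂·(T₂ − T_b).
48.9·(14.9 − T_b) = 15.1·(28.6 − T_b)
T_b = (48.9·14.9 − 15.1·28.6) / (48.9 − 15.1) = 296.75 / 33.8 = 8.780 °C ≈ 8.8 °C.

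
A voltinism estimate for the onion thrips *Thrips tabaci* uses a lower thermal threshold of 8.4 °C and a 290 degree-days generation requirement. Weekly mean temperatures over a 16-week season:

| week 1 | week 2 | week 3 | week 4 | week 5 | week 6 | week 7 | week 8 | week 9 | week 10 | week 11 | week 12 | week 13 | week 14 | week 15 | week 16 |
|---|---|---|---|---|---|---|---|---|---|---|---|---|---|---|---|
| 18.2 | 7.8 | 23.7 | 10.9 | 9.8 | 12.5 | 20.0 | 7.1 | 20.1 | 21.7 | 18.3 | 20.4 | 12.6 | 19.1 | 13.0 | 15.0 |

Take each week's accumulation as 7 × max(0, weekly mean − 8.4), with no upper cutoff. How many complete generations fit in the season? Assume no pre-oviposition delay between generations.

2 generations

Weekly DD (7 × max(0, T̄ − 8.4)): 68.6, 0.0, 107.1, 17.5, 9.8, 28.7, 81.2, 0.0, 81.9, 93.1, 69.3, 84.0, 29.4, 74.9, 32.2, 46.2.
Season total = 823.9 DD.
Complete generations = ⌊823.9 / 290⌋ = 2.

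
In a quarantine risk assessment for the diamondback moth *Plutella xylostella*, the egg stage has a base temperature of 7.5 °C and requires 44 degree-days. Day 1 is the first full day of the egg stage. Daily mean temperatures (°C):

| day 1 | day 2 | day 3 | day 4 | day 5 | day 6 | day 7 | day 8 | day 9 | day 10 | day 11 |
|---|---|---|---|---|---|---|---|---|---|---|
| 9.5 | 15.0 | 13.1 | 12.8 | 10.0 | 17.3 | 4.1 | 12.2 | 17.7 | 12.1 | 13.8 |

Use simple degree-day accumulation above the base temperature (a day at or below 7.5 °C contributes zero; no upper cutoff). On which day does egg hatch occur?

day 9

Daily DD above 7.5 °C: 2.0, 7.5, 5.6, 5.3, 2.5, 9.8, 0.0, 4.7, 10.2, 4.6, 6.3.
Cumulative: 2.0, 9.5, 15.1, 20.4, 22.9, 32.7, 32.7, 37.4, 47.6, 52.2, 58.5.
The total first reaches 44 DD on day 9.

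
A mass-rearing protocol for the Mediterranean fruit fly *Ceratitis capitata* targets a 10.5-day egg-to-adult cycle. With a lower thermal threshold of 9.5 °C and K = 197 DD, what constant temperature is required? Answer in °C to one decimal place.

Required daily accumulation = 197 / 10.5 = 18.762 DD/day.
T = T_base + 18.762 = 9.5 + 18.762 = 28.262 ≈ 28.3 °C.

28.3 °C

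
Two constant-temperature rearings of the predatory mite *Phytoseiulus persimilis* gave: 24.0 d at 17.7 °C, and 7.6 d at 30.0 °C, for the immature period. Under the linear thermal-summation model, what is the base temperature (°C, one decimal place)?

Linear rate model ⇒ the product D·(T − T_b) is constant across temperatures.
24.0·(17.7 − T_b) = 7.6·(30.0 − T_b)
T_b = (24.0·17.7 − 7.6·30.0) / (24.0 − 7.6) = 196.80 / 16.4 = 12.000 °C ≈ 12.0 °C.

12.0 °C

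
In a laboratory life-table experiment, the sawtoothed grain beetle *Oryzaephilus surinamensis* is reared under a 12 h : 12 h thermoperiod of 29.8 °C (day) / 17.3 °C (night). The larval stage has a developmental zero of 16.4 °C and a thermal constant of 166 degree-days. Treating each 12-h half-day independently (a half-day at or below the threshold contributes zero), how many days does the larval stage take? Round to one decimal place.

Day half: max(0, 29.8 − 16.4) × 0.5 = 13.4 × 0.5 = 6.70 DD.
Night half: max(0, 17.3 − 16.4) × 0.5 = 0.9 × 0.5 = 0.45 DD.
Per 24 h: 7.15 DD/day.
Duration = 166 / 7.15 = 23.217 ≈ 23.2 days.

23.2 days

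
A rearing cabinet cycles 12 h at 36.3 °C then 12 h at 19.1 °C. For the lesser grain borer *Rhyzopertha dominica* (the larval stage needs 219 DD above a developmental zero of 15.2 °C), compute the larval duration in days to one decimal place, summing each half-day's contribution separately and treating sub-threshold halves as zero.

17.5 days

Day half: max(0, 36.3 − 15.2) × 0.5 = 21.1 × 0.5 = 10.55 DD.
Night half: max(0, 19.1 − 15.2) × 0.5 = 3.9 × 0.5 = 1.95 DD.
Per 24 h: 12.50 DD/day.
Duration = 219 / 12.50 = 17.520 ≈ 17.5 days.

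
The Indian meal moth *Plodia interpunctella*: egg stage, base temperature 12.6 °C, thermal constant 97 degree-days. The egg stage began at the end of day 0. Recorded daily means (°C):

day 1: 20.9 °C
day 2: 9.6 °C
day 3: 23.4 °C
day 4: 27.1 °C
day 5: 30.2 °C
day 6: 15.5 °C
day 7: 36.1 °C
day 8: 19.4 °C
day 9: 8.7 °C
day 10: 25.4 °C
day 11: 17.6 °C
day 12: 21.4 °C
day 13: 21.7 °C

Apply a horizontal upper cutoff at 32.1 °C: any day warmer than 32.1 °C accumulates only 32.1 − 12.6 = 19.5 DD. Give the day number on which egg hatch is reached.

Daily DD above 12.6 °C (capped at 19.5): 8.3, 0.0, 10.8, 14.5, 17.6, 2.9, 19.5, 6.8, 0.0, 12.8, 5.0, 8.8, 9.1.
Cumulative: 8.3, 8.3, 19.1, 33.6, 51.2, 54.1, 73.6, 80.4, 80.4, 93.2, 98.2, 107.0, 116.1.
The total first reaches 97 DD on day 11.

day 11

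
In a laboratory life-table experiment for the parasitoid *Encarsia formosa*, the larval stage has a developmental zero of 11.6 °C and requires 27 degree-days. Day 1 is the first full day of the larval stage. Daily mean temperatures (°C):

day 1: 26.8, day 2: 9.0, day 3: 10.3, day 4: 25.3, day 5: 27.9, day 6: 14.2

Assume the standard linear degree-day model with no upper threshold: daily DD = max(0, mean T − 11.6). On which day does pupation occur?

Daily DD above 11.6 °C: 15.2, 0.0, 0.0, 13.7, 16.3, 2.6.
Cumulative: 15.2, 15.2, 15.2, 28.9, 45.2, 47.8.
The total first reaches 27 DD on day 4.

day 4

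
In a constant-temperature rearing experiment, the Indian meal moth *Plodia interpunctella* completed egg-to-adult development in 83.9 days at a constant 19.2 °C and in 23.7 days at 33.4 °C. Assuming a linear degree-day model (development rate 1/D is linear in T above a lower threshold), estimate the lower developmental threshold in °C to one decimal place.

Under the model K = D·(T − T_b), so D₁·(T₁ − T_b) = D₂·(T₂ − T_b).
83.9·(19.2 − T_b) = 23.7·(33.4 − T_b)
T_b = (83.9·19.2 − 23.7·33.4) / (83.9 − 23.7) = 819.30 / 60.2 = 13.610 °C ≈ 13.6 °C.

13.6 °C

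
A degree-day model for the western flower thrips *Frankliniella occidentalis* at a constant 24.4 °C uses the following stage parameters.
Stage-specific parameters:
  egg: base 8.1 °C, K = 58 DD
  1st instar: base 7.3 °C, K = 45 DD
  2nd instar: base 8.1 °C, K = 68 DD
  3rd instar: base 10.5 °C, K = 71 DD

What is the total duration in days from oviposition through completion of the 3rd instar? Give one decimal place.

15.5 days

egg: 58 / (24.4 − 8.1) = 58 / 16.3 = 3.558 d.
1st instar: 45 / (24.4 − 7.3) = 45 / 17.1 = 2.632 d.
2nd instar: 68 / (24.4 − 8.1) = 68 / 16.3 = 4.172 d.
3rd instar: 71 / (24.4 − 10.5) = 71 / 13.9 = 5.108 d.
Sum = 15.470 ≈ 15.5 days.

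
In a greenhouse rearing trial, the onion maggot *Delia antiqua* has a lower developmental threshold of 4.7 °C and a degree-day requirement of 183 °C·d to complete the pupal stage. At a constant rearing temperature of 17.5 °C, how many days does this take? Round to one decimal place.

14.3 days

Daily accumulation = 17.5 − 4.7 = 12.8 DD/day.
Duration = 183 / 12.8 = 14.297 ≈ 14.3 days.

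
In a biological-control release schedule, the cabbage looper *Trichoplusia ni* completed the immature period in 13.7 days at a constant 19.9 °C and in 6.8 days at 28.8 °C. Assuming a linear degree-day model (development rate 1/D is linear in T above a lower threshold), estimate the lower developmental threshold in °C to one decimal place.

11.1 °C

Equal thermal constants: D₁(T₁ − T_b) = D₂(T₂ − T_b).
13.7·(19.9 − T_b) = 6.8·(28.8 − T_b)
T_b = (13.7·19.9 − 6.8·28.8) / (13.7 − 6.8) = 76.79 / 6.9 = 11.129 °C ≈ 11.1 °C.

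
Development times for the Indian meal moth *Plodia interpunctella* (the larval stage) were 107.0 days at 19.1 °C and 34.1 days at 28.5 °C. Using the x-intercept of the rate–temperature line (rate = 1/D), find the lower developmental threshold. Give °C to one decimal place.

14.7 °C

Under the model K = D·(T − T_b), so D₁·(T₁ − T_b) = D₂·(T₂ − T_b).
107.0·(19.1 − T_b) = 34.1·(28.5 − T_b)
T_b = (107.0·19.1 − 34.1·28.5) / (107.0 − 34.1) = 1071.85 / 72.9 = 14.703 °C ≈ 14.7 °C.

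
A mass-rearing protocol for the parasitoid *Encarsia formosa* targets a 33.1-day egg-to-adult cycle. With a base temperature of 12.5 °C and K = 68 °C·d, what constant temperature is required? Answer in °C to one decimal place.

Required daily accumulation = 68 / 33.1 = 2.054 DD/day.
T = T_base + 2.054 = 12.5 + 2.054 = 14.554 ≈ 14.6 °C.

14.6 °C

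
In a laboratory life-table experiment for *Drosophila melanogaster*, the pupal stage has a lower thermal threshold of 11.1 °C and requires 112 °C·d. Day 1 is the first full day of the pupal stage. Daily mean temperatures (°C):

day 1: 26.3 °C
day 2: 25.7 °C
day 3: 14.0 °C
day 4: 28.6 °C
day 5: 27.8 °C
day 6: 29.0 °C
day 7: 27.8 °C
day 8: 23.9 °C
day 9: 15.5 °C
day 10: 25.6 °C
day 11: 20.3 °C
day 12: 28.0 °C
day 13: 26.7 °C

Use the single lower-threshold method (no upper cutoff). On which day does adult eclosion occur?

day 8

Daily DD above 11.1 °C: 15.2, 14.6, 2.9, 17.5, 16.7, 17.9, 16.7, 12.8, 4.4, 14.5, 9.2, 16.9, 15.6.
Cumulative: 15.2, 29.8, 32.7, 50.2, 66.9, 84.8, 101.5, 114.3, 118.7, 133.2, 142.4, 159.3, 174.9.
The total first reaches 112 DD on day 8.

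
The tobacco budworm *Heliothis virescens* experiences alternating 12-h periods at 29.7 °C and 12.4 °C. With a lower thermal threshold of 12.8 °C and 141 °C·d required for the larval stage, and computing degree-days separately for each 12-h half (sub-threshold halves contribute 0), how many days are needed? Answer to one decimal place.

16.7 days

Day half: max(0, 29.7 − 12.8) × 0.5 = 16.9 × 0.5 = 8.45 DD.
Night half: max(0, 12.4 − 12.8) × 0.5 = 0.0 × 0.5 = 0.00 DD.
Per 24 h: 8.45 DD/day.
Duration = 141 / 8.45 = 16.686 ≈ 16.7 days.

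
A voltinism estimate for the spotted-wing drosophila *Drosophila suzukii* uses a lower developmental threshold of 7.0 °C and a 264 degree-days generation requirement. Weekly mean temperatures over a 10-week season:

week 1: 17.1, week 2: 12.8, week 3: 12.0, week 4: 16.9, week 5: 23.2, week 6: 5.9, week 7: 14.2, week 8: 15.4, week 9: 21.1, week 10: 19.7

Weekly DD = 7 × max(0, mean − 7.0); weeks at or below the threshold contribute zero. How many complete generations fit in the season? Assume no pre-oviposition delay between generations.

2 generations

Weekly DD (7 × max(0, T̄ − 7.0)): 70.7, 40.6, 35.0, 69.3, 113.4, 0.0, 50.4, 58.8, 98.7, 88.9.
Season total = 625.8 DD.
Complete generations = ⌊625.8 / 264⌋ = 2.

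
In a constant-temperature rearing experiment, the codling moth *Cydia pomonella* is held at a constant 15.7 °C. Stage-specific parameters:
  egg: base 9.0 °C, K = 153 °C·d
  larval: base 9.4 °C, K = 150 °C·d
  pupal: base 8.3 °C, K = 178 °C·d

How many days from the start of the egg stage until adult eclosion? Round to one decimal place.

70.7 days

egg: 153 / (15.7 − 9.0) = 153 / 6.7 = 22.836 d.
larval: 150 / (15.7 − 9.4) = 150 / 6.3 = 23.810 d.
pupal: 178 / (15.7 − 8.3) = 178 / 7.4 = 24.054 d.
Sum = 70.699 ≈ 70.7 days.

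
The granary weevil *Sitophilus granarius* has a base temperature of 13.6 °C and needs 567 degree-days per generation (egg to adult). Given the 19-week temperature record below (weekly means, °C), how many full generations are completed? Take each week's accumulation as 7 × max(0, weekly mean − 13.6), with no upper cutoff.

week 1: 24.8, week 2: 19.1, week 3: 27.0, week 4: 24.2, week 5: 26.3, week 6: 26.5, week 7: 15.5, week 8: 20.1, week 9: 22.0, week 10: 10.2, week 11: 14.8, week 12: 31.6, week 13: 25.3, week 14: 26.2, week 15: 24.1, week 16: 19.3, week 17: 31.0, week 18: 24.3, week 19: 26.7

2 generations

Weekly DD (7 × max(0, T̄ − 13.6)): 78.4, 38.5, 93.8, 74.2, 88.9, 90.3, 13.3, 45.5, 58.8, 0.0, 8.4, 126.0, 81.9, 88.2, 73.5, 39.9, 121.8, 74.9, 91.7.
Season total = 1288.0 DD.
Complete generations = ⌊1288.0 / 567⌋ = 2.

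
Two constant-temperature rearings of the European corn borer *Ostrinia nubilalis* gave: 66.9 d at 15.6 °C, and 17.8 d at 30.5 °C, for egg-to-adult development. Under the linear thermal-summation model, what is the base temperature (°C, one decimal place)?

Equal thermal constants: D₁(T₁ − T_b) = D₂(T₂ − T_b).
66.9·(15.6 − T_b) = 17.8·(30.5 − T_b)
T_b = (66.9·15.6 − 17.8·30.5) / (66.9 − 17.8) = 500.74 / 49.1 = 10.198 °C ≈ 10.2 °C.

10.2 °C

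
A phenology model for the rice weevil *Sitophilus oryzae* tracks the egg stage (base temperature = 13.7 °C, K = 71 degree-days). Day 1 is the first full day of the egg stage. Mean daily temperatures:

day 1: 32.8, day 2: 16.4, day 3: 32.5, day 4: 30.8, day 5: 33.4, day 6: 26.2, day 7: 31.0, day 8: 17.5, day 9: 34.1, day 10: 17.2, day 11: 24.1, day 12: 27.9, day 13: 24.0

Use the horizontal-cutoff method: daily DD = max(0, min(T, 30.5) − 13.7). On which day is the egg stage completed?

day 6

Daily DD above 13.7 °C (capped at 16.8): 16.8, 2.7, 16.8, 16.8, 16.8, 12.5, 16.8, 3.8, 16.8, 3.5, 10.4, 14.2, 10.3.
Cumulative: 16.8, 19.5, 36.3, 53.1, 69.9, 82.4, 99.2, 103.0, 119.8, 123.3, 133.7, 147.9, 158.2.
The total first reaches 71 DD on day 6.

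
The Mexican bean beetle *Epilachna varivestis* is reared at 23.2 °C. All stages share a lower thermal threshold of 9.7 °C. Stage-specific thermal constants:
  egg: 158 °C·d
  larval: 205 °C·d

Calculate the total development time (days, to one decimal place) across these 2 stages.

Daily accumulation at 23.2 °C = 23.2 − 9.7 = 13.5 DD/day.
Total K = 158 + 205 = 363 DD.
Total duration = 363 / 13.5 = 26.889 ≈ 26.9 days.

26.9 days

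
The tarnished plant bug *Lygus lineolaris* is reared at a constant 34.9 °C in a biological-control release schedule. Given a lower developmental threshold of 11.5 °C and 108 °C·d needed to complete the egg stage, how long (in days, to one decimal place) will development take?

Daily accumulation = 34.9 − 11.5 = 23.4 DD/day.
Duration = 108 / 23.4 = 4.615 ≈ 4.6 days.

4.6 days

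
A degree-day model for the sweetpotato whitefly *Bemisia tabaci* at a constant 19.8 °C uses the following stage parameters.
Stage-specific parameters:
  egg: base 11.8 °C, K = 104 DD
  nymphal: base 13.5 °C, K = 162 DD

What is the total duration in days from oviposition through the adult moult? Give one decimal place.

egg: 104 / (19.8 − 11.8) = 104 / 8.0 = 13.000 d.
nymphal: 162 / (19.8 − 13.5) = 162 / 6.3 = 25.714 d.
Sum = 38.714 ≈ 38.7 days.

38.7 days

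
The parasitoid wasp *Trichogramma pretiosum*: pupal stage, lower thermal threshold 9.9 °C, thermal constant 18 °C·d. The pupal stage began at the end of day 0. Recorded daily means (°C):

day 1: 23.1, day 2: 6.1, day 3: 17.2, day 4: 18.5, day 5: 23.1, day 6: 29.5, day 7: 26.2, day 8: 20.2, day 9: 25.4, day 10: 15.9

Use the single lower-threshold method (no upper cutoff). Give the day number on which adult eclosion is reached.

day 3

Daily DD above 9.9 °C: 13.2, 0.0, 7.3, 8.6, 13.2, 19.6, 16.3, 10.3, 15.5, 6.0.
Cumulative: 13.2, 13.2, 20.5, 29.1, 42.3, 61.9, 78.2, 88.5, 104.0, 110.0.
The total first reaches 18 DD on day 3.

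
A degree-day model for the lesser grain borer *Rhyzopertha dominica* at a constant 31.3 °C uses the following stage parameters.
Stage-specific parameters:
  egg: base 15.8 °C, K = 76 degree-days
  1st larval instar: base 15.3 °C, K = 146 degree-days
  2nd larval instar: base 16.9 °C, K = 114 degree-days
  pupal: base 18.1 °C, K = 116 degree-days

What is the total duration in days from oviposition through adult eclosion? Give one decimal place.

egg: 76 / (31.3 − 15.8) = 76 / 15.5 = 4.903 d.
1st larval instar: 146 / (31.3 − 15.3) = 146 / 16.0 = 9.125 d.
2nd larval instar: 114 / (31.3 − 16.9) = 114 / 14.4 = 7.917 d.
pupal: 116 / (31.3 − 18.1) = 116 / 13.2 = 8.788 d.
Sum = 30.733 ≈ 30.7 days.

30.7 days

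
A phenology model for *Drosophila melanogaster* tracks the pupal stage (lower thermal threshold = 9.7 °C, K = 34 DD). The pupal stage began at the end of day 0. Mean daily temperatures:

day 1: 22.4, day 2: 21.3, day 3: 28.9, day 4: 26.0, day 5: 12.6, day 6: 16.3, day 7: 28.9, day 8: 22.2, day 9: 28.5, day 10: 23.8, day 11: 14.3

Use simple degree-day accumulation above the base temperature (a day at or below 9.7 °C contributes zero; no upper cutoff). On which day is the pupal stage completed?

day 3

Daily DD above 9.7 °C: 12.7, 11.6, 19.2, 16.3, 2.9, 6.6, 19.2, 12.5, 18.8, 14.1, 4.6.
Cumulative: 12.7, 24.3, 43.5, 59.8, 62.7, 69.3, 88.5, 101.0, 119.8, 133.9, 138.5.
The total first reaches 34 DD on day 3.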